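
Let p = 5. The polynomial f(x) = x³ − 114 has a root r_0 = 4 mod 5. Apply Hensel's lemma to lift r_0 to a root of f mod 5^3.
r_2 = 104 (mod 125)

Hensel: r_{i+1} = r_i − f(r_i)/f′(r_i) mod 5^{i+2}, where f′(x) = 3x². Iterate:
  r_0 = 4 (mod 5)
  r_1 = 4 (mod 25)
  r_2 = 104 (mod 125)
Final: r = 104 with f(r) ≡ 0 mod 5^3.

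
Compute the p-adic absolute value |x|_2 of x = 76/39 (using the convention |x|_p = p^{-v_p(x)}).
|76/39|_2 = 1/4

Step 1 — compute v_2(x) by factoring powers of 2 out of the numerator and denominator: v_2(76/39) = 2. Step 2 — apply |x|_p = p^{-v_p(x)} = 2^{-2} = 1/4.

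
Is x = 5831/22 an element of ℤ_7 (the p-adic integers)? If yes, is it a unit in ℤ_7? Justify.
x ∈ ℤ_7 but not a unit; v_7(x) = 3 > 0

ℤ_7 = {x ∈ ℚ_7 : v_7(x) ≥ 0} and ℤ_7^× = {x ∈ ℤ_7 : v_7(x) = 0}. Here v_7(5831/22) = v_7(num) − v_7(den) = 3; compare against these criteria.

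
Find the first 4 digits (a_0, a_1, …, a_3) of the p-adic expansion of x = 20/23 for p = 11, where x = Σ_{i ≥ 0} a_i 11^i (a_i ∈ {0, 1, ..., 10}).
(a_0, …, a_3) = (9, 5, 10, 0)

v_11(20/23) = 0 (numerator and denominator both coprime to 11), so x ∈ ℤ_11^×. Compute digits iteratively via a_i = x_i mod 11, x_{i+1} = (x_i − a_i)/11, with x_0 = x:
  x_0 = 20/23;  a_0 = 9;  x_1 = (x_0 − 9)/11 = -17/23
  x_1 = -17/23;  a_1 = 5;  x_2 = (x_1 − 5)/11 = -12/23
  x_2 = -12/23;  a_2 = 10;  x_3 = (x_2 − 10)/11 = -22/23
  x_3 = -22/23;  a_3 = 0;  x_4 = (x_3 − 0)/11 = -2/23
Digits: (9, 5, 10, 0).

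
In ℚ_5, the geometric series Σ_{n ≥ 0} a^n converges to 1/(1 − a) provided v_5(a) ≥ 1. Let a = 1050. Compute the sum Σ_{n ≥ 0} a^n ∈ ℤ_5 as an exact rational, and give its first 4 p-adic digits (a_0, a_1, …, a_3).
Σ a^n = 1/(1 − a) = -1/1049;  first 4 digits = (1, 0, 2, 3)

v_5(a) = 2 ≥ 1, so the series converges in ℤ_5 to 1/(1 − a) = 1/(1 − 1050) = -1/1049. Expand this rational in ℤ_5: compute digits iteratively via d_i = x_i mod 5, x_{i+1} = (x_i − d_i)/5. The first 4 digits are (1, 0, 2, 3).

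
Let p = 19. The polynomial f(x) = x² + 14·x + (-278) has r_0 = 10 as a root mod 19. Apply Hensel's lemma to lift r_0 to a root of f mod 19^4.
r_3 = 58663 (mod 130321)

Hensel: r_{i+1} = r_i − f(r_i)·(f′(r_i))^{-1} mod 19^{i+2}, f′(x) = 2x + 14. Iterate:
  r_0 = 10 (mod 19)
  r_1 = 181 (mod 361)
  r_2 = 3791 (mod 6859)
  r_3 = 58663 (mod 130321)
Final: r = 58663 satisfies f(r) ≡ 0 mod 19^4.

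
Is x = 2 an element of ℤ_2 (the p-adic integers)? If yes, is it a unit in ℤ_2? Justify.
x ∈ ℤ_2 but not a unit; v_2(x) = 1 > 0

ℤ_2 = {x ∈ ℚ_2 : v_2(x) ≥ 0} and ℤ_2^× = {x ∈ ℤ_2 : v_2(x) = 0}. Here v_2(2) = v_2(num) − v_2(den) = 1; compare against these criteria.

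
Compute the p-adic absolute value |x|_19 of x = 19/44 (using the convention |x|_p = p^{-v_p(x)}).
|19/44|_19 = 1/19

Step 1 — compute v_19(x) by factoring powers of 19 out of the numerator and denominator: v_19(19/44) = 1. Step 2 — apply |x|_p = p^{-v_p(x)} = 19^{-1} = 1/19.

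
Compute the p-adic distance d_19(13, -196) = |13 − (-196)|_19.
d_19(13, -196) = 1/19

Step 1 — x − y = 13 − (-196) = 209. Step 2 — v_19(209) = 1 (factor: 209 = (19^1 · 11); the sign does not affect v_p). Step 3 — |x − y|_19 = 19^{-1} = 1/19.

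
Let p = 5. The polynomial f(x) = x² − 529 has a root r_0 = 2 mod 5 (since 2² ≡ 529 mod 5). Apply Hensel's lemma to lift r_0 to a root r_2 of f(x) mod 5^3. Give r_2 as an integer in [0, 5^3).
r_2 = 102 (mod 125)

Hensel's recurrence: r_{i+1} = r_i − f(r_i)·(f′(r_i))^{-1} mod 5^{i+2}, with f′(x) = 2x. Iterate:
  r_0 = 2 (mod 5)
  r_1 = 2 (mod 25)
  r_2 = 102 (mod 125)
Final: r_2 = 102, and one checks f(r_2) ≡ 0 mod 5^3.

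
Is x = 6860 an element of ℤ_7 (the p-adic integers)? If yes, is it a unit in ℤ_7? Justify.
x ∈ ℤ_7 but not a unit; v_7(x) = 3 > 0

ℤ_7 = {x ∈ ℚ_7 : v_7(x) ≥ 0} and ℤ_7^× = {x ∈ ℤ_7 : v_7(x) = 0}. Here v_7(6860) = v_7(num) − v_7(den) = 3; compare against these criteria.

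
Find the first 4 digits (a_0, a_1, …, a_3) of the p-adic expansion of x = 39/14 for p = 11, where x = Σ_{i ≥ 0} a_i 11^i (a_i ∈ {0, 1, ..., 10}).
(a_0, …, a_3) = (2, 4, 2, 10)

v_11(39/14) = 0 (numerator and denominator both coprime to 11), so x ∈ ℤ_11^×. Compute digits iteratively via a_i = x_i mod 11, x_{i+1} = (x_i − a_i)/11, with x_0 = x:
  x_0 = 39/14;  a_0 = 2;  x_1 = (x_0 − 2)/11 = 1/14
  x_1 = 1/14;  a_1 = 4;  x_2 = (x_1 − 4)/11 = -5/14
  x_2 = -5/14;  a_2 = 2;  x_3 = (x_2 − 2)/11 = -3/14
  x_3 = -3/14;  a_3 = 10;  x_4 = (x_3 − 10)/11 = -13/14
Digits: (2, 4, 2, 10).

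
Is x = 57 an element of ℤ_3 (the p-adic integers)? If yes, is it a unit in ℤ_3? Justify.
x ∈ ℤ_3 but not a unit; v_3(x) = 1 > 0

ℤ_3 = {x ∈ ℚ_3 : v_3(x) ≥ 0} and ℤ_3^× = {x ∈ ℤ_3 : v_3(x) = 0}. Here v_3(57) = v_3(num) − v_3(den) = 1; compare against these criteria.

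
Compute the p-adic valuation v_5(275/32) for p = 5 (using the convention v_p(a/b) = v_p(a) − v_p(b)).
v_5(275/32) = 2

Factor powers of 5 from the numerator and denominator of the reduced fraction: 275 = 5^2 · 11 and 32 = 5^0 · 32. Apply v_p(a/b) = v_p(a) − v_p(b): v_5(275/32) = 2 − 0 = 2.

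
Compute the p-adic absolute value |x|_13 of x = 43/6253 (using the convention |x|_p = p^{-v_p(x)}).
|43/6253|_13 = 169

Step 1 — compute v_13(x) by factoring powers of 13 out of the numerator and denominator: v_13(43/6253) = -2. Step 2 — apply |x|_p = p^{-v_p(x)} = 13^{2} = 169.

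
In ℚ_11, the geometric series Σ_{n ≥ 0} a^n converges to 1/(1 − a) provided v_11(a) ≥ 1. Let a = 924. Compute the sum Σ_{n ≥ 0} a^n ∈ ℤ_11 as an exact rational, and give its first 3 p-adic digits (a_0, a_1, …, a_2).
Σ a^n = 1/(1 − a) = -1/923;  first 3 digits = (1, 7, 1)

v_11(a) = 1 ≥ 1, so the series converges in ℤ_11 to 1/(1 − a) = 1/(1 − 924) = -1/923. Expand this rational in ℤ_11: compute digits iteratively via d_i = x_i mod 11, x_{i+1} = (x_i − d_i)/11. The first 3 digits are (1, 7, 1).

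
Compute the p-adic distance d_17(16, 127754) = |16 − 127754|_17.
d_17(16, 127754) = 1/4913

Step 1 — x − y = 16 − 127754 = -127738. Step 2 — v_17(-127738) = 3 (factor: -127738 = −(17^3 · 26); the sign does not affect v_p). Step 3 — |x − y|_17 = 17^{-3} = 1/4913.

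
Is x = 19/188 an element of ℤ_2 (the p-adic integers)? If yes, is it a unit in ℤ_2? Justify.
x ∉ ℤ_2 (v_2(x) = -2 < 0)

ℤ_2 = {x ∈ ℚ_2 : v_2(x) ≥ 0} and ℤ_2^× = {x ∈ ℤ_2 : v_2(x) = 0}. Here v_2(19/188) = v_2(num) − v_2(den) = -2; compare against these criteria.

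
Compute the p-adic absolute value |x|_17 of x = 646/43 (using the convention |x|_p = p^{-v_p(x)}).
|646/43|_17 = 1/17

Step 1 — compute v_17(x) by factoring powers of 17 out of the numerator and denominator: v_17(646/43) = 1. Step 2 — apply |x|_p = p^{-v_p(x)} = 17^{-1} = 1/17.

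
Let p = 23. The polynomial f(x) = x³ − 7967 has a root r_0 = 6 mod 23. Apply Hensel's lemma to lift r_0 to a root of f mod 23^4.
r_3 = 219794 (mod 279841)

Hensel: r_{i+1} = r_i − f(r_i)/f′(r_i) mod 23^{i+2}, where f′(x) = 3x². Iterate:
  r_0 = 6 (mod 23)
  r_1 = 259 (mod 529)
  r_2 = 788 (mod 12167)
  r_3 = 219794 (mod 279841)
Final: r = 219794 with f(r) ≡ 0 mod 23^4.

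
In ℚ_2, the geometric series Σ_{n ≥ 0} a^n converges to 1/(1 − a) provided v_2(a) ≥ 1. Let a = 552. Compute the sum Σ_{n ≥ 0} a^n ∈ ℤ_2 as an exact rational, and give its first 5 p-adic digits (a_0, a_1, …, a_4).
Σ a^n = 1/(1 − a) = -1/551;  first 5 digits = (1, 0, 0, 1, 0)

v_2(a) = 3 ≥ 1, so the series converges in ℤ_2 to 1/(1 − a) = 1/(1 − 552) = -1/551. Expand this rational in ℤ_2: compute digits iteratively via d_i = x_i mod 2, x_{i+1} = (x_i − d_i)/2. The first 5 digits are (1, 0, 0, 1, 0).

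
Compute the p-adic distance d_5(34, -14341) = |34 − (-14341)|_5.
d_5(34, -14341) = 1/625

Step 1 — x − y = 34 − (-14341) = 14375. Step 2 — v_5(14375) = 4 (factor: 14375 = (5^4 · 23); the sign does not affect v_p). Step 3 — |x − y|_5 = 5^{-4} = 1/625.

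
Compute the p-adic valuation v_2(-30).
v_2(-30) = 1

v_2(n) is the largest exponent k such that 2^k divides n. Factor out: -30 = -2^1 · 15. (Sign doesn't affect v_p.) So v_2(-30) = 1.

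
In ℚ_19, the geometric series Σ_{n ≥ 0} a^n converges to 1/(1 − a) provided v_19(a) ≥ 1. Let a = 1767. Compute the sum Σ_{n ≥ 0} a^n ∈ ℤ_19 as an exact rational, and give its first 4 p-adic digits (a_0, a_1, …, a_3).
Σ a^n = 1/(1 − a) = -1/1766;  first 4 digits = (1, 17, 8, 10)

v_19(a) = 1 ≥ 1, so the series converges in ℤ_19 to 1/(1 − a) = 1/(1 − 1767) = -1/1766. Expand this rational in ℤ_19: compute digits iteratively via d_i = x_i mod 19, x_{i+1} = (x_i − d_i)/19. The first 4 digits are (1, 17, 8, 10).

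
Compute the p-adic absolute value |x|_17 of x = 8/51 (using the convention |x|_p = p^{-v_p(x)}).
|8/51|_17 = 17

Step 1 — compute v_17(x) by factoring powers of 17 out of the numerator and denominator: v_17(8/51) = -1. Step 2 — apply |x|_p = p^{-v_p(x)} = 17^{1} = 17.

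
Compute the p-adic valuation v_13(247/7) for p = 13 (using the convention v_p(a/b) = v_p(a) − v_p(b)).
v_13(247/7) = 1

Factor powers of 13 from the numerator and denominator of the reduced fraction: 247 = 13^1 · 19 and 7 = 13^0 · 7. Apply v_p(a/b) = v_p(a) − v_p(b): v_13(247/7) = 1 − 0 = 1.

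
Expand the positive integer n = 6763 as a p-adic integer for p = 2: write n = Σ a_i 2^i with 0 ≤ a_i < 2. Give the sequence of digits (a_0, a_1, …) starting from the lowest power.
(a_0, a_1, …) = (1, 1, 0, 1, 0, 1, 1, 0, 0, 1, 0, 1, 1)

Repeated division by 2 gives the digits low-to-high: 6763 = 1 + 1·2^1 + 1·2^3 + 1·2^5 + 1·2^6 + 1·2^9 + 1·2^11 + 1·2^12. Digit sequence: (1, 1, 0, 1, 0, 1, 1, 0, 0, 1, 0, 1, 1).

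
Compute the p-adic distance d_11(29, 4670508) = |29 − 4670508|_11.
d_11(29, 4670508) = 1/161051

Step 1 — x − y = 29 − 4670508 = -4670479. Step 2 — v_11(-4670479) = 5 (factor: -4670479 = −(11^5 · 29); the sign does not affect v_p). Step 3 — |x − y|_11 = 11^{-5} = 1/161051.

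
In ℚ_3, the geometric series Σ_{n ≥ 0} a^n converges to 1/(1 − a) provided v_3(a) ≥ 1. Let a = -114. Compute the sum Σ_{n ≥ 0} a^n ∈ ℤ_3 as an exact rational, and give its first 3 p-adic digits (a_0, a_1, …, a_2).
Σ a^n = 1/(1 − a) = 1/115;  first 3 digits = (1, 1, 0)

v_3(a) = 1 ≥ 1, so the series converges in ℤ_3 to 1/(1 − a) = 1/(1 − (-114)) = 1/115. Expand this rational in ℤ_3: compute digits iteratively via d_i = x_i mod 3, x_{i+1} = (x_i − d_i)/3. The first 3 digits are (1, 1, 0).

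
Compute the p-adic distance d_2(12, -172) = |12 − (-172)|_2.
d_2(12, -172) = 1/8

Step 1 — x − y = 12 − (-172) = 184. Step 2 — v_2(184) = 3 (factor: 184 = (2^3 · 23); the sign does not affect v_p). Step 3 — |x − y|_2 = 2^{-3} = 1/8.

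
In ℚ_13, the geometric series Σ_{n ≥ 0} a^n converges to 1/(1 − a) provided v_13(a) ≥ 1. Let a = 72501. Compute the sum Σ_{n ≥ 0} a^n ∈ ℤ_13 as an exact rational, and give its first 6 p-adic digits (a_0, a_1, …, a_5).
Σ a^n = 1/(1 − a) = -1/72500;  first 6 digits = (1, 0, 0, 7, 2, 0)

v_13(a) = 3 ≥ 1, so the series converges in ℤ_13 to 1/(1 − a) = 1/(1 − 72501) = -1/72500. Expand this rational in ℤ_13: compute digits iteratively via d_i = x_i mod 13, x_{i+1} = (x_i − d_i)/13. The first 6 digits are (1, 0, 0, 7, 2, 0).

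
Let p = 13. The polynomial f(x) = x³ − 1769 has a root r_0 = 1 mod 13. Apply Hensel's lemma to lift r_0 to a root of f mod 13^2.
r_1 = 27 (mod 169)

Hensel: r_{i+1} = r_i − f(r_i)/f′(r_i) mod 13^{i+2}, where f′(x) = 3x². Iterate:
  r_0 = 1 (mod 13)
  r_1 = 27 (mod 169)
Final: r = 27 with f(r) ≡ 0 mod 13^2.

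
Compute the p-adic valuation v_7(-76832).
v_7(-76832) = 4

v_7(n) is the largest exponent k such that 7^k divides n. Factor out: -76832 = -7^4 · 32. (Sign doesn't affect v_p.) So v_7(-76832) = 4.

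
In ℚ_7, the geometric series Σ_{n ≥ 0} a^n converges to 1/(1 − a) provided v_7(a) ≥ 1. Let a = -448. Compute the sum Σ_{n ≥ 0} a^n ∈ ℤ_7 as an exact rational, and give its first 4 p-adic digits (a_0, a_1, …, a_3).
Σ a^n = 1/(1 − a) = 1/449;  first 4 digits = (1, 6, 5, 1)

v_7(a) = 1 ≥ 1, so the series converges in ℤ_7 to 1/(1 − a) = 1/(1 − (-448)) = 1/449. Expand this rational in ℤ_7: compute digits iteratively via d_i = x_i mod 7, x_{i+1} = (x_i − d_i)/7. The first 4 digits are (1, 6, 5, 1).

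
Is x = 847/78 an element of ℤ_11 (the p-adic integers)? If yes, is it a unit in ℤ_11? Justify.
x ∈ ℤ_11 but not a unit; v_11(x) = 2 > 0

ℤ_11 = {x ∈ ℚ_11 : v_11(x) ≥ 0} and ℤ_11^× = {x ∈ ℤ_11 : v_11(x) = 0}. Here v_11(847/78) = v_11(num) − v_11(den) = 2; compare against these criteria.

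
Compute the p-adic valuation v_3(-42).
v_3(-42) = 1

v_3(n) is the largest exponent k such that 3^k divides n. Factor out: -42 = -3^1 · 14. (Sign doesn't affect v_p.) So v_3(-42) = 1.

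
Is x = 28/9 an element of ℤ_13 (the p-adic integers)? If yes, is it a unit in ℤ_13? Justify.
x ∈ ℤ_13^× (unit); v_13(x) = 0

ℤ_13 = {x ∈ ℚ_13 : v_13(x) ≥ 0} and ℤ_13^× = {x ∈ ℤ_13 : v_13(x) = 0}. Here v_13(28/9) = v_13(num) − v_13(den) = 0; compare against these criteria.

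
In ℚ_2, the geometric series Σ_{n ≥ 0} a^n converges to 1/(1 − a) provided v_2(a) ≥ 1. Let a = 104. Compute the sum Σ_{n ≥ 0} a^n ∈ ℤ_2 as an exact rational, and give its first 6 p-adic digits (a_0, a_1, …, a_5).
Σ a^n = 1/(1 − a) = -1/103;  first 6 digits = (1, 0, 0, 1, 0, 1)

v_2(a) = 3 ≥ 1, so the series converges in ℤ_2 to 1/(1 − a) = 1/(1 − 104) = -1/103. Expand this rational in ℤ_2: compute digits iteratively via d_i = x_i mod 2, x_{i+1} = (x_i − d_i)/2. The first 6 digits are (1, 0, 0, 1, 0, 1).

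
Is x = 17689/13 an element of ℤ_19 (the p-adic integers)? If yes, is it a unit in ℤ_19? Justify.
x ∈ ℤ_19 but not a unit; v_19(x) = 2 > 0

ℤ_19 = {x ∈ ℚ_19 : v_19(x) ≥ 0} and ℤ_19^× = {x ∈ ℤ_19 : v_19(x) = 0}. Here v_19(17689/13) = v_19(num) − v_19(den) = 2; compare against these criteria.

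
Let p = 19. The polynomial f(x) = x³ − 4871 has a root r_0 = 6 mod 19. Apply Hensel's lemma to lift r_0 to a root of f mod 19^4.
r_3 = 69204 (mod 130321)

Hensel: r_{i+1} = r_i − f(r_i)/f′(r_i) mod 19^{i+2}, where f′(x) = 3x². Iterate:
  r_0 = 6 (mod 19)
  r_1 = 253 (mod 361)
  r_2 = 614 (mod 6859)
  r_3 = 69204 (mod 130321)
Final: r = 69204 with f(r) ≡ 0 mod 19^4.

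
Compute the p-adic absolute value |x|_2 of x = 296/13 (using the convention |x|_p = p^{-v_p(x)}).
|296/13|_2 = 1/8

Step 1 — compute v_2(x) by factoring powers of 2 out of the numerator and denominator: v_2(296/13) = 3. Step 2 — apply |x|_p = p^{-v_p(x)} = 2^{-3} = 1/8.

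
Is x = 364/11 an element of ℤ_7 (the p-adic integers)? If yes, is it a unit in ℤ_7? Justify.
x ∈ ℤ_7 but not a unit; v_7(x) = 1 > 0

ℤ_7 = {x ∈ ℚ_7 : v_7(x) ≥ 0} and ℤ_7^× = {x ∈ ℤ_7 : v_7(x) = 0}. Here v_7(364/11) = v_7(num) − v_7(den) = 1; compare against these criteria.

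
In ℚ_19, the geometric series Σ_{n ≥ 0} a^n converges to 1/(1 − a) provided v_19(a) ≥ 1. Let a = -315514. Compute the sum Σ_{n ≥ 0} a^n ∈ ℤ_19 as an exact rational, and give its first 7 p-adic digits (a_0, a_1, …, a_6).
Σ a^n = 1/(1 − a) = 1/315515;  first 7 digits = (1, 0, 0, 11, 16, 18, 6)

v_19(a) = 3 ≥ 1, so the series converges in ℤ_19 to 1/(1 − a) = 1/(1 − (-315514)) = 1/315515. Expand this rational in ℤ_19: compute digits iteratively via d_i = x_i mod 19, x_{i+1} = (x_i − d_i)/19. The first 7 digits are (1, 0, 0, 11, 16, 18, 6).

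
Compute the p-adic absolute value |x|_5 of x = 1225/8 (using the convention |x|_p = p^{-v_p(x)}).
|1225/8|_5 = 1/25

Step 1 — compute v_5(x) by factoring powers of 5 out of the numerator and denominator: v_5(1225/8) = 2. Step 2 — apply |x|_p = p^{-v_p(x)} = 5^{-2} = 1/25.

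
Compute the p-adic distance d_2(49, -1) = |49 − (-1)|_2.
d_2(49, -1) = 1/2

Step 1 — x − y = 49 − (-1) = 50. Step 2 — v_2(50) = 1 (factor: 50 = (2^1 · 25); the sign does not affect v_p). Step 3 — |x − y|_2 = 2^{-1} = 1/2.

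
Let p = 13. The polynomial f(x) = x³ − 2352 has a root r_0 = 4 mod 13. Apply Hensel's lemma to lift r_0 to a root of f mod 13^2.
r_1 = 108 (mod 169)

Hensel: r_{i+1} = r_i − f(r_i)/f′(r_i) mod 13^{i+2}, where f′(x) = 3x². Iterate:
  r_0 = 4 (mod 13)
  r_1 = 108 (mod 169)
Final: r = 108 with f(r) ≡ 0 mod 13^2.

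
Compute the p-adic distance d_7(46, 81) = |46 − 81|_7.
d_7(46, 81) = 1/7

Step 1 — x − y = 46 − 81 = -35. Step 2 — v_7(-35) = 1 (factor: -35 = −(7^1 · 5); the sign does not affect v_p). Step 3 — |x − y|_7 = 7^{-1} = 1/7.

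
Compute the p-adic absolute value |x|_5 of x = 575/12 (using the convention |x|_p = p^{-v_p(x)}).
|575/12|_5 = 1/25

Step 1 — compute v_5(x) by factoring powers of 5 out of the numerator and denominator: v_5(575/12) = 2. Step 2 — apply |x|_p = p^{-v_p(x)} = 5^{-2} = 1/25.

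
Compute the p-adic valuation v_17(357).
v_17(357) = 1

v_17(n) is the largest exponent k such that 17^k divides n. Factor out: 357 = 17^1 · 21. (Sign doesn't affect v_p.) So v_17(357) = 1.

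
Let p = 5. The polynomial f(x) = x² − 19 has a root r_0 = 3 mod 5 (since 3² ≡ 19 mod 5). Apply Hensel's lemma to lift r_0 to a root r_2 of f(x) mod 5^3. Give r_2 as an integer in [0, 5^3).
r_2 = 113 (mod 125)

Hensel's recurrence: r_{i+1} = r_i − f(r_i)·(f′(r_i))^{-1} mod 5^{i+2}, with f′(x) = 2x. Iterate:
  r_0 = 3 (mod 5)
  r_1 = 13 (mod 25)
  r_2 = 113 (mod 125)
Final: r_2 = 113, and one checks f(r_2) ≡ 0 mod 5^3.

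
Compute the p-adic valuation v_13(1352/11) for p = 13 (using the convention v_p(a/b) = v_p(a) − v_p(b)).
v_13(1352/11) = 2

Factor powers of 13 from the numerator and denominator of the reduced fraction: 1352 = 13^2 · 8 and 11 = 13^0 · 11. Apply v_p(a/b) = v_p(a) − v_p(b): v_13(1352/11) = 2 − 0 = 2.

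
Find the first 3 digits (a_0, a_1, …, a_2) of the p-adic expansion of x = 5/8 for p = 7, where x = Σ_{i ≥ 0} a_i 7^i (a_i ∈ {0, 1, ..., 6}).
(a_0, …, a_2) = (5, 2, 4)

v_7(5/8) = 0 (numerator and denominator both coprime to 7), so x ∈ ℤ_7^×. Compute digits iteratively via a_i = x_i mod 7, x_{i+1} = (x_i − a_i)/7, with x_0 = x:
  x_0 = 5/8;  a_0 = 5;  x_1 = (x_0 − 5)/7 = -5/8
  x_1 = -5/8;  a_1 = 2;  x_2 = (x_1 − 2)/7 = -3/8
  x_2 = -3/8;  a_2 = 4;  x_3 = (x_2 − 4)/7 = -5/8
Digits: (5, 2, 4).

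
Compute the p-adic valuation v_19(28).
v_19(28) = 0

v_19(n) is the largest exponent k such that 19^k divides n. Factor out: 28 = 19^0 · 28. (Sign doesn't affect v_p.) So v_19(28) = 0.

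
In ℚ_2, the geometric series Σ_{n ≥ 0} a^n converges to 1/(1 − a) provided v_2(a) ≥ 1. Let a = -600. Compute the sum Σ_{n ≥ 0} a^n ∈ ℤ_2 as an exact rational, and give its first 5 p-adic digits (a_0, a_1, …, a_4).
Σ a^n = 1/(1 − a) = 1/601;  first 5 digits = (1, 0, 0, 1, 0)

v_2(a) = 3 ≥ 1, so the series converges in ℤ_2 to 1/(1 − a) = 1/(1 − (-600)) = 1/601. Expand this rational in ℤ_2: compute digits iteratively via d_i = x_i mod 2, x_{i+1} = (x_i − d_i)/2. The first 5 digits are (1, 0, 0, 1, 0).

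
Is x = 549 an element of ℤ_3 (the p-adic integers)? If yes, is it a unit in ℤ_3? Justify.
x ∈ ℤ_3 but not a unit; v_3(x) = 2 > 0

ℤ_3 = {x ∈ ℚ_3 : v_3(x) ≥ 0} and ℤ_3^× = {x ∈ ℤ_3 : v_3(x) = 0}. Here v_3(549) = v_3(num) − v_3(den) = 2; compare against these criteria.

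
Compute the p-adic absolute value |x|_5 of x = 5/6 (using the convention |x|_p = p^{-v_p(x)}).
|5/6|_5 = 1/5

Step 1 — compute v_5(x) by factoring powers of 5 out of the numerator and denominator: v_5(5/6) = 1. Step 2 — apply |x|_p = p^{-v_p(x)} = 5^{-1} = 1/5.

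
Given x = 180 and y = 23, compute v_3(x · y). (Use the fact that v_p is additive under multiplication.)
v_3(4140) = 2

v_p(x) = 2 (factor: 180 = 3^2 · 20); v_p(y) = 0 (factor: 23 = 3^0 · 23). Additivity: v_p(xy) = v_p(x) + v_p(y) = 2 + 0 = 2. (Direct check: xy = 4140 = 3^2 · (460).)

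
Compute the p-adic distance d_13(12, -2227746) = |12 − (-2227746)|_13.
d_13(12, -2227746) = 1/371293

Step 1 — x − y = 12 − (-2227746) = 2227758. Step 2 — v_13(2227758) = 5 (factor: 2227758 = (13^5 · 6); the sign does not affect v_p). Step 3 — |x − y|_13 = 13^{-5} = 1/371293.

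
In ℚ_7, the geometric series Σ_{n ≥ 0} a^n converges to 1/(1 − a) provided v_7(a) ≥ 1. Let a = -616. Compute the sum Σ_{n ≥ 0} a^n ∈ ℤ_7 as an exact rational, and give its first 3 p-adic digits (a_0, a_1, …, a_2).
Σ a^n = 1/(1 − a) = 1/617;  first 3 digits = (1, 3, 3)

v_7(a) = 1 ≥ 1, so the series converges in ℤ_7 to 1/(1 − a) = 1/(1 − (-616)) = 1/617. Expand this rational in ℤ_7: compute digits iteratively via d_i = x_i mod 7, x_{i+1} = (x_i − d_i)/7. The first 3 digits are (1, 3, 3).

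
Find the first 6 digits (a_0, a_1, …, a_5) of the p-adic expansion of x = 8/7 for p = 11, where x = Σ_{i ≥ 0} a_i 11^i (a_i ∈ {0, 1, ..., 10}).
(a_0, …, a_5) = (9, 4, 9, 7, 4, 9)

v_11(8/7) = 0 (numerator and denominator both coprime to 11), so x ∈ ℤ_11^×. Compute digits iteratively via a_i = x_i mod 11, x_{i+1} = (x_i − a_i)/11, with x_0 = x:
  x_0 = 8/7;  a_0 = 9;  x_1 = (x_0 − 9)/11 = -5/7
  x_1 = -5/7;  a_1 = 4;  x_2 = (x_1 − 4)/11 = -3/7
  x_2 = -3/7;  a_2 = 9;  x_3 = (x_2 − 9)/11 = -6/7
  x_3 = -6/7;  a_3 = 7;  x_4 = (x_3 − 7)/11 = -5/7
  x_4 = -5/7;  a_4 = 4;  x_5 = (x_4 − 4)/11 = -3/7
  x_5 = -3/7;  a_5 = 9;  x_6 = (x_5 − 9)/11 = -6/7
Digits: (9, 4, 9, 7, 4, 9).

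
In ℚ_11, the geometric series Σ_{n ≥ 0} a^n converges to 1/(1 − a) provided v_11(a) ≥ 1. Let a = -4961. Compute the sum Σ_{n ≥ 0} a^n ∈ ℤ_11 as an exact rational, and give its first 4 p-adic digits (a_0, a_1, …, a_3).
Σ a^n = 1/(1 − a) = 1/4962;  first 4 digits = (1, 0, 3, 7)

v_11(a) = 2 ≥ 1, so the series converges in ℤ_11 to 1/(1 − a) = 1/(1 − (-4961)) = 1/4962. Expand this rational in ℤ_11: compute digits iteratively via d_i = x_i mod 11, x_{i+1} = (x_i − d_i)/11. The first 4 digits are (1, 0, 3, 7).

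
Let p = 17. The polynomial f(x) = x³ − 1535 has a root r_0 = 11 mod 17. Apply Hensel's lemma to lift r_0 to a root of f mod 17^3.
r_2 = 1490 (mod 4913)

Hensel: r_{i+1} = r_i − f(r_i)/f′(r_i) mod 17^{i+2}, where f′(x) = 3x². Iterate:
  r_0 = 11 (mod 17)
  r_1 = 45 (mod 289)
  r_2 = 1490 (mod 4913)
Final: r = 1490 with f(r) ≡ 0 mod 17^3.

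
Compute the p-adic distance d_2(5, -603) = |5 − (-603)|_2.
d_2(5, -603) = 1/32

Step 1 — x − y = 5 − (-603) = 608. Step 2 — v_2(608) = 5 (factor: 608 = (2^5 · 19); the sign does not affect v_p). Step 3 — |x − y|_2 = 2^{-5} = 1/32.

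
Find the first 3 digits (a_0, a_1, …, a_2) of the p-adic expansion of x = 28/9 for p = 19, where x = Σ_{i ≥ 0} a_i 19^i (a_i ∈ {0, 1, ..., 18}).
(a_0, …, a_2) = (1, 17, 16)

v_19(28/9) = 0 (numerator and denominator both coprime to 19), so x ∈ ℤ_19^×. Compute digits iteratively via a_i = x_i mod 19, x_{i+1} = (x_i − a_i)/19, with x_0 = x:
  x_0 = 28/9;  a_0 = 1;  x_1 = (x_0 − 1)/19 = 1/9
  x_1 = 1/9;  a_1 = 17;  x_2 = (x_1 − 17)/19 = -8/9
  x_2 = -8/9;  a_2 = 16;  x_3 = (x_2 − 16)/19 = -8/9
Digits: (1, 17, 16).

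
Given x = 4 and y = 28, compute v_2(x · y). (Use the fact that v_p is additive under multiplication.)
v_2(112) = 4

v_p(x) = 2 (factor: 4 = 2^2 · 1); v_p(y) = 2 (factor: 28 = 2^2 · 7). Additivity: v_p(xy) = v_p(x) + v_p(y) = 2 + 2 = 4. (Direct check: xy = 112 = 2^4 · (7).)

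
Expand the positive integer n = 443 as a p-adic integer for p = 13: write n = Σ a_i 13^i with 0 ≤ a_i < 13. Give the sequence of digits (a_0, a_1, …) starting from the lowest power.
(a_0, a_1, …) = (1, 8, 2)

Repeated division by 13 gives the digits low-to-high: 443 = 1 + 8·13^1 + 2·13^2. Digit sequence: (1, 8, 2).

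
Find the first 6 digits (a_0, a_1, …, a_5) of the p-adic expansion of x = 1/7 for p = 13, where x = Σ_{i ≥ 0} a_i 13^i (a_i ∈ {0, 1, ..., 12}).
(a_0, …, a_5) = (2, 11, 1, 11, 1, 11)

v_13(1/7) = 0 (numerator and denominator both coprime to 13), so x ∈ ℤ_13^×. Compute digits iteratively via a_i = x_i mod 13, x_{i+1} = (x_i − a_i)/13, with x_0 = x:
  x_0 = 1/7;  a_0 = 2;  x_1 = (x_0 − 2)/13 = -1/7
  x_1 = -1/7;  a_1 = 11;  x_2 = (x_1 − 11)/13 = -6/7
  x_2 = -6/7;  a_2 = 1;  x_3 = (x_2 − 1)/13 = -1/7
  x_3 = -1/7;  a_3 = 11;  x_4 = (x_3 − 11)/13 = -6/7
  x_4 = -6/7;  a_4 = 1;  x_5 = (x_4 − 1)/13 = -1/7
  x_5 = -1/7;  a_5 = 11;  x_6 = (x_5 − 11)/13 = -6/7
Digits: (2, 11, 1, 11, 1, 11).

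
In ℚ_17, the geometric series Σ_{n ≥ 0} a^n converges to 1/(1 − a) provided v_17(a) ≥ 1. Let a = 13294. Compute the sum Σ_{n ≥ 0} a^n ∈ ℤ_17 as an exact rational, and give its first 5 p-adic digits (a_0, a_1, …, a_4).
Σ a^n = 1/(1 − a) = -1/13293;  first 5 digits = (1, 0, 12, 2, 8)

v_17(a) = 2 ≥ 1, so the series converges in ℤ_17 to 1/(1 − a) = 1/(1 − 13294) = -1/13293. Expand this rational in ℤ_17: compute digits iteratively via d_i = x_i mod 17, x_{i+1} = (x_i − d_i)/17. The first 5 digits are (1, 0, 12, 2, 8).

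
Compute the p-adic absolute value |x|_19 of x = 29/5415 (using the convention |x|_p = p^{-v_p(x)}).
|29/5415|_19 = 361

Step 1 — compute v_19(x) by factoring powers of 19 out of the numerator and denominator: v_19(29/5415) = -2. Step 2 — apply |x|_p = p^{-v_p(x)} = 19^{2} = 361.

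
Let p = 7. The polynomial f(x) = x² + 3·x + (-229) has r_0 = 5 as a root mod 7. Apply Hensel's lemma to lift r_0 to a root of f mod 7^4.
r_3 = 992 (mod 2401)

Hensel: r_{i+1} = r_i − f(r_i)·(f′(r_i))^{-1} mod 7^{i+2}, f′(x) = 2x + 3. Iterate:
  r_0 = 5 (mod 7)
  r_1 = 12 (mod 49)
  r_2 = 306 (mod 343)
  r_3 = 992 (mod 2401)
Final: r = 992 satisfies f(r) ≡ 0 mod 7^4.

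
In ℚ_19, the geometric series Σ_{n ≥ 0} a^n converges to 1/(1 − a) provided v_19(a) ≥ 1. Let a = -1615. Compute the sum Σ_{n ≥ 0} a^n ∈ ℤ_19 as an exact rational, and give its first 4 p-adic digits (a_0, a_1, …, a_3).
Σ a^n = 1/(1 − a) = 1/1616;  first 4 digits = (1, 10, 0, 12)

v_19(a) = 1 ≥ 1, so the series converges in ℤ_19 to 1/(1 − a) = 1/(1 − (-1615)) = 1/1616. Expand this rational in ℤ_19: compute digits iteratively via d_i = x_i mod 19, x_{i+1} = (x_i − d_i)/19. The first 4 digits are (1, 10, 0, 12).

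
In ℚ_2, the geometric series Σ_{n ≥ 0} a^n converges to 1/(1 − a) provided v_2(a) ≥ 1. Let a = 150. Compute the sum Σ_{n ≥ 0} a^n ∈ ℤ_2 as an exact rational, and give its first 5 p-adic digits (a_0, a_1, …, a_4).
Σ a^n = 1/(1 − a) = -1/149;  first 5 digits = (1, 1, 0, 0, 0)

v_2(a) = 1 ≥ 1, so the series converges in ℤ_2 to 1/(1 − a) = 1/(1 − 150) = -1/149. Expand this rational in ℤ_2: compute digits iteratively via d_i = x_i mod 2, x_{i+1} = (x_i − d_i)/2. The first 5 digits are (1, 1, 0, 0, 0).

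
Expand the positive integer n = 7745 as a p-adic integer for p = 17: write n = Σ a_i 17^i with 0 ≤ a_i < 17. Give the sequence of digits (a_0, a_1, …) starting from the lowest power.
(a_0, a_1, …) = (10, 13, 9, 1)

Repeated division by 17 gives the digits low-to-high: 7745 = 10 + 13·17^1 + 9·17^2 + 1·17^3. Digit sequence: (10, 13, 9, 1).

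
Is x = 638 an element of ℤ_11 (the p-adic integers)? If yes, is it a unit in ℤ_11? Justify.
x ∈ ℤ_11 but not a unit; v_11(x) = 1 > 0

ℤ_11 = {x ∈ ℚ_11 : v_11(x) ≥ 0} and ℤ_11^× = {x ∈ ℤ_11 : v_11(x) = 0}. Here v_11(638) = v_11(num) − v_11(den) = 1; compare against these criteria.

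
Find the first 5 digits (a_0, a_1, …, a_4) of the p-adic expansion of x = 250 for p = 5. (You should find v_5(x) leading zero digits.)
(a_0, …, a_4) = (0, 0, 0, 2, 0)

v_5(250) = 3, so a_0 = ... = a_2 = 0. Factor out: x = 5^3 · u with u = 2 a unit in ℤ_5. Expand u iteratively via a_{v+i} = u_i mod 5, u_{i+1} = (u_i − a_{v+i})/5:
  u_0 = 2;  a_3 = 2;  u_1 = (u_0 − 2)/5 = 0
  u_1 = 0;  a_4 = 0;  u_2 = (u_1 − 0)/5 = 0
Digits: (0, 0, 0, 2, 0).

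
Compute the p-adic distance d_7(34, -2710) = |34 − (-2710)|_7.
d_7(34, -2710) = 1/343

Step 1 — x − y = 34 − (-2710) = 2744. Step 2 — v_7(2744) = 3 (factor: 2744 = (7^3 · 8); the sign does not affect v_p). Step 3 — |x − y|_7 = 7^{-3} = 1/343.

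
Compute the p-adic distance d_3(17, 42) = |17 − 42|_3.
d_3(17, 42) = 1

Step 1 — x − y = 17 − 42 = -25. Step 2 — v_3(-25) = 0 (factor: -25 = −(3^0 · 25); the sign does not affect v_p). Step 3 — |x − y|_3 = 3^{0} = 1.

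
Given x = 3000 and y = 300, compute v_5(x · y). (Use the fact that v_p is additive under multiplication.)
v_5(900000) = 5

v_p(x) = 3 (factor: 3000 = 5^3 · 24); v_p(y) = 2 (factor: 300 = 5^2 · 12). Additivity: v_p(xy) = v_p(x) + v_p(y) = 3 + 2 = 5. (Direct check: xy = 900000 = 5^5 · (288).)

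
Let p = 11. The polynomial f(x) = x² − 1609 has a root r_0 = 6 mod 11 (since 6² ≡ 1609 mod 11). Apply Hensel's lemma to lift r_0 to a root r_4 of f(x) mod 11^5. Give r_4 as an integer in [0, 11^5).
r_4 = 116045 (mod 161051)

Hensel's recurrence: r_{i+1} = r_i − f(r_i)·(f′(r_i))^{-1} mod 11^{i+2}, with f′(x) = 2x. Iterate:
  r_0 = 6 (mod 11)
  r_1 = 6 (mod 121)
  r_2 = 248 (mod 1331)
  r_3 = 13558 (mod 14641)
  r_4 = 116045 (mod 161051)
Final: r_4 = 116045, and one checks f(r_4) ≡ 0 mod 11^5.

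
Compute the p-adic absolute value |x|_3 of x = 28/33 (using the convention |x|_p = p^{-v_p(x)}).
|28/33|_3 = 3

Step 1 — compute v_3(x) by factoring powers of 3 out of the numerator and denominator: v_3(28/33) = -1. Step 2 — apply |x|_p = p^{-v_p(x)} = 3^{1} = 3.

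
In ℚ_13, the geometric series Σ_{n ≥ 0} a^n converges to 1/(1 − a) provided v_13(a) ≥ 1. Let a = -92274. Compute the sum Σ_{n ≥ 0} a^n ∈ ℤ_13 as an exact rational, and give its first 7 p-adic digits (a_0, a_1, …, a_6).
Σ a^n = 1/(1 − a) = 1/92275;  first 7 digits = (1, 0, 0, 10, 9, 12, 8)

v_13(a) = 3 ≥ 1, so the series converges in ℤ_13 to 1/(1 − a) = 1/(1 − (-92274)) = 1/92275. Expand this rational in ℤ_13: compute digits iteratively via d_i = x_i mod 13, x_{i+1} = (x_i − d_i)/13. The first 7 digits are (1, 0, 0, 10, 9, 12, 8).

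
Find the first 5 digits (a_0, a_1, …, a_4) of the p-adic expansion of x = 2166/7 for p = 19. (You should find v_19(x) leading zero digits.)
(a_0, …, a_4) = (0, 0, 9, 5, 16)

v_19(2166/7) = 2, so a_0 = ... = a_1 = 0. Factor out: x = 19^2 · u with u = 6/7 a unit in ℤ_19. Expand u iteratively via a_{v+i} = u_i mod 19, u_{i+1} = (u_i − a_{v+i})/19:
  u_0 = 6/7;  a_2 = 9;  u_1 = (u_0 − 9)/19 = -3/7
  u_1 = -3/7;  a_3 = 5;  u_2 = (u_1 − 5)/19 = -2/7
  u_2 = -2/7;  a_4 = 16;  u_3 = (u_2 − 16)/19 = -6/7
Digits: (0, 0, 9, 5, 16).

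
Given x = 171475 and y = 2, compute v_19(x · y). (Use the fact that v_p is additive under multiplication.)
v_19(342950) = 3

v_p(x) = 3 (factor: 171475 = 19^3 · 25); v_p(y) = 0 (factor: 2 = 19^0 · 2). Additivity: v_p(xy) = v_p(x) + v_p(y) = 3 + 0 = 3. (Direct check: xy = 342950 = 19^3 · (50).)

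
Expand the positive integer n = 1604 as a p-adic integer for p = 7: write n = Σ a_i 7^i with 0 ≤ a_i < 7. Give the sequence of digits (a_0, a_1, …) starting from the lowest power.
(a_0, a_1, …) = (1, 5, 4, 4)

Repeated division by 7 gives the digits low-to-high: 1604 = 1 + 5·7^1 + 4·7^2 + 4·7^3. Digit sequence: (1, 5, 4, 4).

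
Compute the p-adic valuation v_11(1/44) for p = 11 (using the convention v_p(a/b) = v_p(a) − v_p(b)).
v_11(1/44) = -1

Factor powers of 11 from the numerator and denominator of the reduced fraction: 1 = 11^0 · 1 and 44 = 11^1 · 4. Apply v_p(a/b) = v_p(a) − v_p(b): v_11(1/44) = 0 − 1 = -1.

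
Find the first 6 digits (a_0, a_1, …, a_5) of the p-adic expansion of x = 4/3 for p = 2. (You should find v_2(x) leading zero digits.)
(a_0, …, a_5) = (0, 0, 1, 1, 0, 1)

v_2(4/3) = 2, so a_0 = ... = a_1 = 0. Factor out: x = 2^2 · u with u = 1/3 a unit in ℤ_2. Expand u iteratively via a_{v+i} = u_i mod 2, u_{i+1} = (u_i − a_{v+i})/2:
  u_0 = 1/3;  a_2 = 1;  u_1 = (u_0 − 1)/2 = -1/3
  u_1 = -1/3;  a_3 = 1;  u_2 = (u_1 − 1)/2 = -2/3
  u_2 = -2/3;  a_4 = 0;  u_3 = (u_2 − 0)/2 = -1/3
  u_3 = -1/3;  a_5 = 1;  u_4 = (u_3 − 1)/2 = -2/3
Digits: (0, 0, 1, 1, 0, 1).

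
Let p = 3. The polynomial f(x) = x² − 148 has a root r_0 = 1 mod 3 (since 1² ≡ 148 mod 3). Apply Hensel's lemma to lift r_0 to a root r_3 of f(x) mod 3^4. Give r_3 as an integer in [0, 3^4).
r_3 = 43 (mod 81)

Hensel's recurrence: r_{i+1} = r_i − f(r_i)·(f′(r_i))^{-1} mod 3^{i+2}, with f′(x) = 2x. Iterate:
  r_0 = 1 (mod 3)
  r_1 = 7 (mod 9)
  r_2 = 16 (mod 27)
  r_3 = 43 (mod 81)
Final: r_3 = 43, and one checks f(r_3) ≡ 0 mod 3^4.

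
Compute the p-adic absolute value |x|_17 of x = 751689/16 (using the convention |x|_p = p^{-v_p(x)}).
|751689/16|_17 = 1/83521

Step 1 — compute v_17(x) by factoring powers of 17 out of the numerator and denominator: v_17(751689/16) = 4. Step 2 — apply |x|_p = p^{-v_p(x)} = 17^{-4} = 1/83521.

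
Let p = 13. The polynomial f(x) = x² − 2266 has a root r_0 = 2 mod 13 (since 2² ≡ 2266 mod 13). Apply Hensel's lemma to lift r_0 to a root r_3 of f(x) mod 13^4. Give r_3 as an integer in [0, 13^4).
r_3 = 5891 (mod 28561)

Hensel's recurrence: r_{i+1} = r_i − f(r_i)·(f′(r_i))^{-1} mod 13^{i+2}, with f′(x) = 2x. Iterate:
  r_0 = 2 (mod 13)
  r_1 = 145 (mod 169)
  r_2 = 1497 (mod 2197)
  r_3 = 5891 (mod 28561)
Final: r_3 = 5891, and one checks f(r_3) ≡ 0 mod 13^4.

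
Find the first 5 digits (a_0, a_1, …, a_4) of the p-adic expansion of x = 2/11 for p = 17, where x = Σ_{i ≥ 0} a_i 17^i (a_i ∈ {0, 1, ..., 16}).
(a_0, …, a_4) = (11, 4, 9, 1, 3)

v_17(2/11) = 0 (numerator and denominator both coprime to 17), so x ∈ ℤ_17^×. Compute digits iteratively via a_i = x_i mod 17, x_{i+1} = (x_i − a_i)/17, with x_0 = x:
  x_0 = 2/11;  a_0 = 11;  x_1 = (x_0 − 11)/17 = -7/11
  x_1 = -7/11;  a_1 = 4;  x_2 = (x_1 − 4)/17 = -3/11
  x_2 = -3/11;  a_2 = 9;  x_3 = (x_2 − 9)/17 = -6/11
  x_3 = -6/11;  a_3 = 1;  x_4 = (x_3 − 1)/17 = -1/11
  x_4 = -1/11;  a_4 = 3;  x_5 = (x_4 − 3)/17 = -2/11
Digits: (11, 4, 9, 1, 3).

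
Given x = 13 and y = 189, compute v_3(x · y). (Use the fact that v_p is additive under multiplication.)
v_3(2457) = 3

v_p(x) = 0 (factor: 13 = 3^0 · 13); v_p(y) = 3 (factor: 189 = 3^3 · 7). Additivity: v_p(xy) = v_p(x) + v_p(y) = 0 + 3 = 3. (Direct check: xy = 2457 = 3^3 · (91).)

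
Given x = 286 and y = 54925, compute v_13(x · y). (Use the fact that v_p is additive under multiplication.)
v_13(15708550) = 4

v_p(x) = 1 (factor: 286 = 13^1 · 22); v_p(y) = 3 (factor: 54925 = 13^3 · 25). Additivity: v_p(xy) = v_p(x) + v_p(y) = 1 + 3 = 4. (Direct check: xy = 15708550 = 13^4 · (550).)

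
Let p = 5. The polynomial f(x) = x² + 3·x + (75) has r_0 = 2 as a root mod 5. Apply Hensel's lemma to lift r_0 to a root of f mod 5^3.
r_2 = 22 (mod 125)

Hensel: r_{i+1} = r_i − f(r_i)·(f′(r_i))^{-1} mod 5^{i+2}, f′(x) = 2x + 3. Iterate:
  r_0 = 2 (mod 5)
  r_1 = 22 (mod 25)
  r_2 = 22 (mod 125)
Final: r = 22 satisfies f(r) ≡ 0 mod 5^3.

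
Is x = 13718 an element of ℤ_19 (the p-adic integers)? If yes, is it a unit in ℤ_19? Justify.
x ∈ ℤ_19 but not a unit; v_19(x) = 3 > 0

ℤ_19 = {x ∈ ℚ_19 : v_19(x) ≥ 0} and ℤ_19^× = {x ∈ ℤ_19 : v_19(x) = 0}. Here v_19(13718) = v_19(num) − v_19(den) = 3; compare against these criteria.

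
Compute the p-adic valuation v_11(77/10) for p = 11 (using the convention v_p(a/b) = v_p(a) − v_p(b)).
v_11(77/10) = 1

Factor powers of 11 from the numerator and denominator of the reduced fraction: 77 = 11^1 · 7 and 10 = 11^0 · 10. Apply v_p(a/b) = v_p(a) − v_p(b): v_11(77/10) = 1 − 0 = 1.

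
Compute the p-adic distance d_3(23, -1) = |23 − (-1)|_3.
d_3(23, -1) = 1/3

Step 1 — x − y = 23 − (-1) = 24. Step 2 — v_3(24) = 1 (factor: 24 = (3^1 · 8); the sign does not affect v_p). Step 3 — |x − y|_3 = 3^{-1} = 1/3.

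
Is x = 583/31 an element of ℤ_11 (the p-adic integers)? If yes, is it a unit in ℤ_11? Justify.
x ∈ ℤ_11 but not a unit; v_11(x) = 1 > 0

ℤ_11 = {x ∈ ℚ_11 : v_11(x) ≥ 0} and ℤ_11^× = {x ∈ ℤ_11 : v_11(x) = 0}. Here v_11(583/31) = v_11(num) − v_11(den) = 1; compare against these criteria.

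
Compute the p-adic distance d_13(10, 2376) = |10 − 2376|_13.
d_13(10, 2376) = 1/169

Step 1 — x − y = 10 − 2376 = -2366. Step 2 — v_13(-2366) = 2 (factor: -2366 = −(13^2 · 14); the sign does not affect v_p). Step 3 — |x − y|_13 = 13^{-2} = 1/169.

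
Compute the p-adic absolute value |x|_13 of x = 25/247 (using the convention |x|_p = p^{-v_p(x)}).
|25/247|_13 = 13

Step 1 — compute v_13(x) by factoring powers of 13 out of the numerator and denominator: v_13(25/247) = -1. Step 2 — apply |x|_p = p^{-v_p(x)} = 13^{1} = 13.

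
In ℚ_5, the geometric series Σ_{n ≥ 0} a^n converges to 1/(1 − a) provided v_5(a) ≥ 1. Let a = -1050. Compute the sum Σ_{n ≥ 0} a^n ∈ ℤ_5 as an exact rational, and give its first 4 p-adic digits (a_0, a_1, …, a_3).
Σ a^n = 1/(1 − a) = 1/1051;  first 4 digits = (1, 0, 3, 1)

v_5(a) = 2 ≥ 1, so the series converges in ℤ_5 to 1/(1 − a) = 1/(1 − (-1050)) = 1/1051. Expand this rational in ℤ_5: compute digits iteratively via d_i = x_i mod 5, x_{i+1} = (x_i − d_i)/5. The first 4 digits are (1, 0, 3, 1).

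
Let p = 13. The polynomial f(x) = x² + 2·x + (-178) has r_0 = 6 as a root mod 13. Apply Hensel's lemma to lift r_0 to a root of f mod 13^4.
r_3 = 1319 (mod 28561)

Hensel: r_{i+1} = r_i − f(r_i)·(f′(r_i))^{-1} mod 13^{i+2}, f′(x) = 2x + 2. Iterate:
  r_0 = 6 (mod 13)
  r_1 = 136 (mod 169)
  r_2 = 1319 (mod 2197)
  r_3 = 1319 (mod 28561)
Final: r = 1319 satisfies f(r) ≡ 0 mod 13^4.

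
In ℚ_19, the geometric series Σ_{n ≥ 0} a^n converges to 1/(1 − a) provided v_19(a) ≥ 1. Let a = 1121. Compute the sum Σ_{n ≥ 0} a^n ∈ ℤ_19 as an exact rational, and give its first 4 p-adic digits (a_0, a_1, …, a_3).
Σ a^n = 1/(1 − a) = -1/1120;  first 4 digits = (1, 2, 7, 1)

v_19(a) = 1 ≥ 1, so the series converges in ℤ_19 to 1/(1 − a) = 1/(1 − 1121) = -1/1120. Expand this rational in ℤ_19: compute digits iteratively via d_i = x_i mod 19, x_{i+1} = (x_i − d_i)/19. The first 4 digits are (1, 2, 7, 1).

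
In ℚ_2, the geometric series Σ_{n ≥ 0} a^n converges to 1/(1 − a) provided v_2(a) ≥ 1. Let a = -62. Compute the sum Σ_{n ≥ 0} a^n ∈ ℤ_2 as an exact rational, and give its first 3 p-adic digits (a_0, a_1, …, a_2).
Σ a^n = 1/(1 − a) = 1/63;  first 3 digits = (1, 1, 1)

v_2(a) = 1 ≥ 1, so the series converges in ℤ_2 to 1/(1 − a) = 1/(1 − (-62)) = 1/63. Expand this rational in ℤ_2: compute digits iteratively via d_i = x_i mod 2, x_{i+1} = (x_i − d_i)/2. The first 3 digits are (1, 1, 1).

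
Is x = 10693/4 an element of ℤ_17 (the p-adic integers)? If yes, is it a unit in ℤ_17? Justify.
x ∈ ℤ_17 but not a unit; v_17(x) = 2 > 0

ℤ_17 = {x ∈ ℚ_17 : v_17(x) ≥ 0} and ℤ_17^× = {x ∈ ℤ_17 : v_17(x) = 0}. Here v_17(10693/4) = v_17(num) − v_17(den) = 2; compare against these criteria.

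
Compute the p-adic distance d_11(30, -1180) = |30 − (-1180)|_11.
d_11(30, -1180) = 1/121

Step 1 — x − y = 30 − (-1180) = 1210. Step 2 — v_11(1210) = 2 (factor: 1210 = (11^2 · 10); the sign does not affect v_p). Step 3 — |x − y|_11 = 11^{-2} = 1/121.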